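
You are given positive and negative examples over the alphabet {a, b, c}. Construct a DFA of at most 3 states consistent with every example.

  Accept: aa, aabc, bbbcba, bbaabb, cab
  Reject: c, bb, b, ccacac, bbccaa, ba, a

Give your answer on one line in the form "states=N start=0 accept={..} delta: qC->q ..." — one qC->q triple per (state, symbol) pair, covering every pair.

Fold the examples into a partial DFA from state 0: repeatedly fix the first undefined (state, symbol) met by the shortest-then-alphabetical prefix, trying targets in increasing order and rejecting any under which an Accept and a Reject string meet in one state with the same remainder; add a state when all current targets are rejected. Accepting states are where Accept strings end.
a: 0a undefined. 0a->0: no, aa/a meet in 0. Open state 1: 0a->1.
b: 0b undefined. 0b->0: ok.
c: 0c undefined. 0c->0: no, aa/bbccaa meet in 1 with "a" left. 0c->1: ok.
aa: 1a undefined. 1a->0: no, aa/bb meet in 0. 1a->1: no, aa/c meet in 1. Open state 2: 1a->2.
cc: 1c undefined. 1c->0: no, aa/bbccaa meet in 2. 1c->1: ok.
aab: 2b undefined. 2b->0: no, aabc/c meet in 1. 2b->1: no, aabc/c meet in 1. 2b->2: ok.
aabc: 2c undefined. 2c->0: no, aabc/bb meet in 0. 2c->1: no, aabc/c meet in 1. 2c->2: ok.
bbbcb: 1b undefined. 1b->0: no, bbbcba/c meet in 1. 1b->1: ok.
ccaca: 2a undefined. 2a->0: ok.
All examples now run through 3 states with every (state, symbol) defined. Accept strings end in {2}, Reject strings end in {0,1}; accept={2}.

states=3 start=0 accept={2} delta: 0a->1 0b->0 0c->1 1a->2 1b->1 1c->1 2a->0 2b->2 2c->2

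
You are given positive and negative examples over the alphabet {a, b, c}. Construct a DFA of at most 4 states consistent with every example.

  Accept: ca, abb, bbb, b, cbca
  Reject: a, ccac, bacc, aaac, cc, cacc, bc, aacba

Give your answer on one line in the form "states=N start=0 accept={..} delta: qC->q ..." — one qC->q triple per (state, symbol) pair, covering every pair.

states=3 start=0 accept={1} delta: 0a->0 0b->1 0c->2 1a->0 1b->1 1c->0 2a->1 2b->0 2c->0

Grow the machine one transition at a time. Run the examples from 0; the earliest place one falls off (shortest prefix, ties alphabetical) gets sent to the lowest-numbered state that keeps every Accept/Reject pair distinguishable — a pair clashes when both reach the same state with identical unread suffix — and to a fresh state only if none does.
a: 0a undefined. 0a->0: ok.
b: 0b undefined. 0b->0: no, abb/a meet in 0. Open state 1: 0b->1.
c: 0c undefined. 0c->0: no, ca/a meet in 0. 0c->1: no, b/aaac meet in 1. Open state 2: 0c->2.
ba: 1a undefined. 1a->0: ok.
bb: 1b undefined. 1b->0: no, abb/a meet in 0. 1b->1: ok.
bc: 1c undefined. 1c->0: ok.
ca: 2a undefined. 2a->0: no, ca/a meet in 0. 2a->1: ok.
cb: 2b undefined. 2b->0: ok.
cc: 2c undefined. 2c->0: ok.
All examples now run through 3 states with every (state, symbol) defined. Accept strings end in {1}, Reject strings end in {0,2}; accept={1}.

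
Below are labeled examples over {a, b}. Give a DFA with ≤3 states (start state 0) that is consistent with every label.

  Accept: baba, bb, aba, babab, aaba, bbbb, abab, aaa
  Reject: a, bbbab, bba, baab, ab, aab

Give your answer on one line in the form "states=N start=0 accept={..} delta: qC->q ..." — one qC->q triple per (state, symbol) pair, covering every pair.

states=3 start=0 accept={0} delta: 0a->1 0b->0 1a->2 1b->2 2a->0 2b->2

Fold the examples into a partial DFA from state 0: repeatedly fix the first undefined (state, symbol) met by the shortest-then-alphabetical prefix, trying targets in increasing order and rejecting any under which an Accept and a Reject string meet in one state with the same remainder; add a state when all current targets are rejected. Accepting states are where Accept strings end.
a: 0a undefined. 0a->0: no, aaa/a meet in 0. Open state 1: 0a->1.
b: 0b undefined. 0b->0: ok.
aa: 1a undefined. 1a->0: no, bb/baab meet in 0. 1a->1: no, aaa/a meet in 1. Open state 2: 1a->2.
ab: 1b undefined. 1b->0: no, baba/a meet in 1. 1b->1: no, babab/baab meet in 2 with "b" left. 1b->2: ok.
aaa: 2a undefined. 2a->0: ok.
aab: 2b undefined. 2b->0: no, baba/baab meet in 0. 2b->1: no, aaba/bbbab meet in 2. 2b->2: ok.
All examples now run through 3 states with every (state, symbol) defined. Accept strings end in {0}, Reject strings end in {1,2}; accept={0}.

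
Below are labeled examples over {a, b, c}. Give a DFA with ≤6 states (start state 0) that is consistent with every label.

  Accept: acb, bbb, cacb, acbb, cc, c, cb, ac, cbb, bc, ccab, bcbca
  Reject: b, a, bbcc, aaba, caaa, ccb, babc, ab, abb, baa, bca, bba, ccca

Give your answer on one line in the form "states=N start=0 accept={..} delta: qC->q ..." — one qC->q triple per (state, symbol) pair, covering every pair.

states=5 start=0 accept={2,4} delta: 0a->0 0b->1 0c->2 1a->1 1b->3 1c->2 2a->0 2b->2 2c->4 3a->0 3b->2 3c->3 4a->2 4b->0 4c->0

State merging on the prefix tree: take the shortest (then alphabetical) example prefix whose next move is undefined and point that move at state 0, else 1, else 2, ...; a target is out if some Accept/Reject pair would then sit in one state with the same input left (inseparable). If every existing state is out, open a new one.
a: 0a undefined. 0a->0: ok.
b: 0b undefined. 0b->0: no, bbb/b meet in 0. Open state 1: 0b->1.
c: 0c undefined. 0c->0: no, acb/b meet in 1. 0c->1: no, acb/abb meet in 1 with "b" left. Open state 2: 0c->2.
ba: 1a undefined. 1a->0: no, bc/babc meet in 1 with "c" left. 1a->1: ok.
bb: 1b undefined. 1b->0: no, bbb/b meet in 1. 1b->1: no, bbb/b meet in 1. 1b->2: no, cc/babc meet in 2 with "c" left. Open state 3: 1b->3.
bc: 1c undefined. 1c->0: no, bc/a meet in 0. 1c->1: no, bc/b meet in 1. 1c->2: ok.
ca: 2a undefined. 2a->0: ok.
cb: 2b undefined. 2b->0: no, acb/a meet in 0. 2b->1: no, acb/b meet in 1. 2b->2: ok.
cc: 2c undefined. 2c->0: no, cc/a meet in 0. 2c->1: no, cc/b meet in 1. 2c->2: no, acb/ccb meet in 2. 2c->3: no, bbb/ccb meet in 3 with "b" left. Open state 4: 2c->4.
bba: 3a undefined. 3a->0: ok.
bbb: 3b undefined. 3b->0: no, bbb/a meet in 0. 3b->1: no, bbb/b meet in 1. 3b->2: ok.
bbc: 3c undefined. 3c->0: no, acb/bbcc meet in 2. 3c->1: no, acb/bbcc meet in 2. 3c->2: no, acb/babc meet in 2. 3c->3: ok.
cca: 4a undefined. 4a->0: no, ccab/b meet in 1. 4a->1: no, ccab/bbcc meet in 3. 4a->2: ok.
ccb: 4b undefined. 4b->0: ok.
ccc: 4c undefined. 4c->0: ok.
All examples now run through 5 states with every (state, symbol) defined. Accept strings end in {2,4}, Reject strings end in {0,1,3}; accept={2,4}.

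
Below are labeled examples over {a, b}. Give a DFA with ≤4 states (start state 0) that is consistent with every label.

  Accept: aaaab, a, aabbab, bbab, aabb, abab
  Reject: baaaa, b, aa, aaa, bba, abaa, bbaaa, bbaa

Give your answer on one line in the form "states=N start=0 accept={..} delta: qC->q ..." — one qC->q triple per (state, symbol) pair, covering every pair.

states=3 start=0 accept={0,1} delta: 0a->1 0b->2 1a->2 1b->0 2a->2 2b->1

State merging on the prefix tree: take the shortest (then alphabetical) example prefix whose next move is undefined and point that move at state 0, else 1, else 2, ...; a target is out if some Accept/Reject pair would then sit in one state with the same input left (inseparable). If every existing state is out, open a new one.
a: 0a undefined. 0a->0: no, aaaab/b meet in 0 with "b" left. Open state 1: 0a->1.
b: 0b undefined. 0b->0: no, a/bba meet in 1. 0b->1: no, a/b meet in 1. Open state 2: 0b->2.
aa: 1a undefined. 1a->0: no, aaaab/b meet in 2. 1a->1: no, a/aa meet in 1. 1a->2: ok.
ab: 1b undefined. 1b->0: ok.
ba: 2a undefined. 2a->0: no, aaaab/baaaa meet in 0. 2a->1: no, a/aaa meet in 1. 2a->2: ok.
bb: 2b undefined. 2b->0: no, a/bba meet in 1. 2b->1: ok.
All examples now run through 3 states with every (state, symbol) defined. Accept strings end in {0,1}, Reject strings end in {2}; accept={0,1}.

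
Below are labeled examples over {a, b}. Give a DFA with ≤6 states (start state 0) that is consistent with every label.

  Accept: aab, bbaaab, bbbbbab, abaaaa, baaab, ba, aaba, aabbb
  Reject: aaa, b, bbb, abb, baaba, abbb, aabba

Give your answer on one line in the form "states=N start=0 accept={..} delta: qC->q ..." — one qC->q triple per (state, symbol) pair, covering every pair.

states=5 start=0 accept={2,4} delta: 0a->1 0b->1 1a->2 1b->0 2a->3 2b->4 3a->2 3b->2 4a->2 4b->2

Grow the machine one transition at a time. Run the examples from 0; the earliest place one falls off (shortest prefix, ties alphabetical) gets sent to the lowest-numbered state that keeps every Accept/Reject pair distinguishable — a pair clashes when both reach the same state with identical unread suffix — and to a fresh state only if none does.
a: 0a undefined. 0a->0: no, aab/b meet in 0 with "b" left. Open state 1: 0a->1.
b: 0b undefined. 0b->0: no, aaba/baaba meet in 1 with "aba" left. 0b->1: ok.
aa: 1a undefined. 1a->0: no, aab/aaa meet in 1. 1a->1: no, ba/aaa meet in 1. Open state 2: 1a->2.
ab: 1b undefined. 1b->0: ok.
aaa: 2a undefined. 2a->0: no, bbaaab/b meet in 1. 2a->1: no, bbaaab/abbb meet in 0. 2a->2: no, abaaaa/aaa meet in 2. Open state 3: 2a->3.
aab: 2b undefined. 2b->0: no, aab/abbb meet in 0. 2b->1: no, aab/b meet in 1. 2b->2: no, aaba/aaa meet in 3. 2b->3: no, aab/aaa meet in 3. Open state 4: 2b->4.
aaba: 4a undefined. 4a->0: no, aaba/abbb meet in 0. 4a->1: no, aaba/b meet in 1. 4a->2: ok.
aabb: 4b undefined. 4b->0: no, aabbb/b meet in 1. 4b->1: no, ba/aabba meet in 2. 4b->2: ok.
baaa: 3a undefined. 3a->0: no, abaaaa/abbb meet in 0. 3a->1: no, abaaaa/b meet in 1. 3a->2: ok.
baab: 3b undefined. 3b->0: no, bbaaab/abbb meet in 0. 3b->1: no, bbaaab/b meet in 1. 3b->2: ok.
All examples now run through 5 states with every (state, symbol) defined. Accept strings end in {2,4}, Reject strings end in {0,1,3}; accept={2,4}.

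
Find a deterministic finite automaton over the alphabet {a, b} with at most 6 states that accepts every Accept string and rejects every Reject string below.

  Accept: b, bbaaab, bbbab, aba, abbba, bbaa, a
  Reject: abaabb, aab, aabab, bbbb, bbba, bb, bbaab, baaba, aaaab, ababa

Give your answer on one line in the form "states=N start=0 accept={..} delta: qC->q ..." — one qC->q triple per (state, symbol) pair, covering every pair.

states=6 start=0 accept={1,4,5} delta: 0a->1 0b->1 1a->2 1b->3 2a->0 2b->0 3a->4 3b->2 4a->5 4b->1 5a->0 5b->2

State merging on the prefix tree: take the shortest (then alphabetical) example prefix whose next move is undefined and point that move at state 0, else 1, else 2, ...; a target is out if some Accept/Reject pair would then sit in one state with the same input left (inseparable). If every existing state is out, open a new one.
a: 0a undefined. 0a->0: no, b/aab meet in 0 with "b" left. Open state 1: 0a->1.
b: 0b undefined. 0b->0: no, b/bbbb meet in 0. 0b->1: ok.
aa: 1a undefined. 1a->0: no, b/aab meet in 1. 1a->1: no, aba/baaba meet in 1 with "ba" left. Open state 2: 1a->2.
ab: 1b undefined. 1b->0: no, b/ababa meet in 1. 1b->1: no, b/bbbb meet in 1. 1b->2: no, bbbab/aabab meet in 2 with "bab" left. Open state 3: 1b->3.
aaa: 2a undefined. 2a->0: ok.
aab: 2b undefined. 2b->0: ok.
aba: 3a undefined. 3a->0: no, bbaaab/aab meet in 0. 3a->1: no, b/abaabb meet in 1. 3a->2: no, b/bbaab meet in 1. 3a->3: no, bbaaab/bbaab meet in 3 with "b" left. Open state 4: 3a->4.
abb: 3b undefined. 3b->0: no, b/bbbb meet in 1. 3b->1: no, bbbab/aab meet in 0. 3b->2: ok.
abaa: 4a undefined. 4a->0: no, b/bbaab meet in 1. 4a->1: no, bbaaab/aab meet in 0. 4a->2: no, b/abaabb meet in 1. 4a->3: no, bbaa/aabab meet in 3. 4a->4: no, bbaaab/bbaab meet in 4 with "b" left. Open state 5: 4a->5.
abab: 4b undefined. 4b->0: no, b/ababa meet in 1. 4b->1: ok.
abaab: 5b undefined. 5b->0: no, b/abaabb meet in 1. 5b->1: no, b/bbaab meet in 1. 5b->2: ok.
bbaaa: 5a undefined. 5a->0: ok.
All examples now run through 6 states with every (state, symbol) defined. Accept strings end in {1,4,5}, Reject strings end in {0,2,3}; accept={1,4,5}.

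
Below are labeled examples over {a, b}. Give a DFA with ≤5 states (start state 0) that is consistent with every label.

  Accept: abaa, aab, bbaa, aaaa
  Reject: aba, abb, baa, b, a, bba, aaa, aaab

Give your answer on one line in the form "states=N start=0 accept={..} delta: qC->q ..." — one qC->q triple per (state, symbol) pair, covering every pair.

states=3 start=0 accept={2} delta: 0a->1 0b->1 1a->2 1b->0 2a->1 2b->2

State merging on the prefix tree: take the shortest (then alphabetical) example prefix whose next move is undefined and point that move at state 0, else 1, else 2, ...; a target is out if some Accept/Reject pair would then sit in one state with the same input left (inseparable). If every existing state is out, open a new one.
a: 0a undefined. 0a->0: no, abaa/baa meet in 0 with "baa" left. Open state 1: 0a->1.
b: 0b undefined. 0b->0: no, bbaa/baa meet in 1 with "a" left. 0b->1: ok.
aa: 1a undefined. 1a->0: no, aab/baa meet in 1. 1a->1: no, aab/aaab meet in 1 with "b" left. Open state 2: 1a->2.
ab: 1b undefined. 1b->0: ok.
aaa: 2a undefined. 2a->0: no, aaaa/aba meet in 1. 2a->1: ok.
aab: 2b undefined. 2b->0: no, aab/aaab meet in 0. 2b->1: no, aab/aba meet in 1. 2b->2: ok.
All examples now run through 3 states with every (state, symbol) defined. Accept strings end in {2}, Reject strings end in {0,1}; accept={2}.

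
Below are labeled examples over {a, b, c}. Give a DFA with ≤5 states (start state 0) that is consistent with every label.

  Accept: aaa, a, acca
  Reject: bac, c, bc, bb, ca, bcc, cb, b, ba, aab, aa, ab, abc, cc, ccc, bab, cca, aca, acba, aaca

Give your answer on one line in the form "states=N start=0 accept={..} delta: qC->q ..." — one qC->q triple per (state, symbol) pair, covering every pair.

states=4 start=0 accept={1} delta: 0a->1 0b->2 0c->2 1a->0 1b->0 1c->3 2a->0 2b->0 2c->2 3a->0 3b->1 3c->0

State merging on the prefix tree: take the shortest (then alphabetical) example prefix whose next move is undefined and point that move at state 0, else 1, else 2, ...; a target is out if some Accept/Reject pair would then sit in one state with the same input left (inseparable). If every existing state is out, open a new one.
a: 0a undefined. 0a->0: no, aaa/aa meet in 0. Open state 1: 0a->1.
b: 0b undefined. 0b->0: no, a/ba meet in 1. 0b->1: no, a/b meet in 1. Open state 2: 0b->2.
c: 0c undefined. 0c->0: no, a/ca meet in 1. 0c->1: no, a/c meet in 1. 0c->2: ok.
aa: 1a undefined. 1a->0: ok.
ab: 1b undefined. 1b->0: ok.
ac: 1c undefined. 1c->0: no, aaa/aca meet in 1. 1c->1: no, aaa/acba meet in 1. 1c->2: no, acca/cca meet in 2 with "ca" left. Open state 3: 1c->3.
ba: 2a undefined. 2a->0: ok.
bb: 2b undefined. 2b->0: ok.
bc: 2c undefined. 2c->0: no, aaa/cca meet in 1. 2c->1: no, aaa/bc meet in 1. 2c->2: ok.
aca: 3a undefined. 3a->0: ok.
acb: 3b undefined. 3b->0: no, aaa/acba meet in 1. 3b->1: ok.
acc: 3c undefined. 3c->0: ok.
All examples now run through 4 states with every (state, symbol) defined. Accept strings end in {1}, Reject strings end in {0,2}; accept={1}.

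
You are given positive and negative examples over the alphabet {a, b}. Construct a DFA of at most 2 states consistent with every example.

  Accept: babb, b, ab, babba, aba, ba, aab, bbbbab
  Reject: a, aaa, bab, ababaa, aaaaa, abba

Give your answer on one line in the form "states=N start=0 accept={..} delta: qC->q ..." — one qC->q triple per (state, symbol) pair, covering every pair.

Fold the examples into a partial DFA from state 0: repeatedly fix the first undefined (state, symbol) met by the shortest-then-alphabetical prefix, trying targets in increasing order and rejecting any under which an Accept and a Reject string meet in one state with the same remainder; add a state when all current targets are rejected. Accepting states are where Accept strings end.
a: 0a undefined. 0a->0: ok.
b: 0b undefined. 0b->0: no, babb/a meet in 0. Open state 1: 0b->1.
ba: 1a undefined. 1a->0: no, b/bab meet in 1. 1a->1: ok.
bb: 1b undefined. 1b->0: ok.
All examples now run through 2 states with every (state, symbol) defined. Accept strings end in {1}, Reject strings end in {0}; accept={1}.

states=2 start=0 accept={1} delta: 0a->0 0b->1 1a->1 1b->0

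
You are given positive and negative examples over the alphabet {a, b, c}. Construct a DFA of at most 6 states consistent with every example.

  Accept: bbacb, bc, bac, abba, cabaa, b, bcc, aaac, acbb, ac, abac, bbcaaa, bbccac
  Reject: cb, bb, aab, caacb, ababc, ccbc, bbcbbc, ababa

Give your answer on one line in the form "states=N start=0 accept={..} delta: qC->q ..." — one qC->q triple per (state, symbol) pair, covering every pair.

State merging on the prefix tree: take the shortest (then alphabetical) example prefix whose next move is undefined and point that move at state 0, else 1, else 2, ...; a target is out if some Accept/Reject pair would then sit in one state with the same input left (inseparable). If every existing state is out, open a new one.
a: 0a undefined. 0a->0: no, b/aab meet in 0 with "b" left. Open state 1: 0a->1.
b: 0b undefined. 0b->0: no, b/bb meet in 0. 0b->1: ok.
c: 0c undefined. 0c->0: no, bc/ccbc meet in 1 with "c" left. 0c->1: ok.
aa: 1a undefined. 1a->0: no, bac/aab meet in 1. 1a->1: ok.
ab: 1b undefined. 1b->0: no, bbacb/caacb meet in 1 with "cb" left. 1b->1: no, bbacb/caacb meet in 1 with "cb" left. Open state 2: 1b->2.
ac: 1c undefined. 1c->0: no, bc/ccbc meet in 0. 1c->1: ok.
aba: 2a undefined. 2a->0: no, bbacb/cb meet in 2. 2a->1: no, bbacb/cb meet in 2. 2a->2: no, abba/ababa meet in 2 with "ba" left. Open state 3: 2a->3.
abb: 2b undefined. 2b->0: ok.
bbc: 2c undefined. 2c->0: no, acbb/ccbc meet in 0. 2c->1: no, bc/ccbc meet in 1. 2c->2: no, bc/bbcbbc meet in 1. 2c->3: ok.
abab: 3b undefined. 3b->0: no, bc/ababc meet in 1. 3b->1: no, bc/ababc meet in 1. 3b->2: no, bc/bbcbbc meet in 1. 3b->3: no, cabaa/ababa meet in 3 with "a" left. Open state 4: 3b->4.
abac: 3c undefined. 3c->0: ok.
bbca: 3a undefined. 3a->0: ok.
ababa: 4a undefined. 4a->0: no, cabaa/ababa meet in 0. 4a->1: no, bbacb/ababa meet in 1. 4a->2: ok.
ababc: 4c undefined. 4c->0: no, cabaa/ababc meet in 0. 4c->1: no, bbacb/ababc meet in 1. 4c->2: ok.
bbcbb: 4b undefined. 4b->0: no, bbacb/bbcbbc meet in 1. 4b->1: no, bbacb/bbcbbc meet in 1. 4b->2: ok.
All examples now run through 5 states with every (state, symbol) defined. Accept strings end in {0,1}, Reject strings end in {2,3}; accept={0,1}.

states=5 start=0 accept={0,1} delta: 0a->1 0b->1 0c->1 1a->1 1b->2 1c->1 2a->3 2b->0 2c->3 3a->0 3b->4 3c->0 4a->2 4b->2 4c->2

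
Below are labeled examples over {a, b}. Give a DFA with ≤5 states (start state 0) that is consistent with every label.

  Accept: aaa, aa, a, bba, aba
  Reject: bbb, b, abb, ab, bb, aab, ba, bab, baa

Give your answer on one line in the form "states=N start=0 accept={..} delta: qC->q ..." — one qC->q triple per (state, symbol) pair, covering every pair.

Fold the examples into a partial DFA from state 0: repeatedly fix the first undefined (state, symbol) met by the shortest-then-alphabetical prefix, trying targets in increasing order and rejecting any under which an Accept and a Reject string meet in one state with the same remainder; add a state when all current targets are rejected. Accepting states are where Accept strings end.
a: 0a undefined. 0a->0: no, aba/ba meet in 0 with "ba" left. Open state 1: 0a->1.
b: 0b undefined. 0b->0: no, aa/baa meet in 1 with "a" left. 0b->1: no, aaa/baa meet in 1 with "aa" left. Open state 2: 0b->2.
aa: 1a undefined. 1a->0: ok.
ab: 1b undefined. 1b->0: no, aa/ab meet in 0. 1b->1: no, aaa/abb meet in 1. 1b->2: no, aba/ba meet in 2 with "a" left. Open state 3: 1b->3.
ba: 2a undefined. 2a->0: no, aaa/baa meet in 1. 2a->1: no, aaa/ba meet in 1. 2a->2: ok.
bb: 2b undefined. 2b->0: no, aa/bb meet in 0. 2b->1: no, aaa/bb meet in 1. 2b->2: no, bba/bbb meet in 2. 2b->3: ok.
aba: 3a undefined. 3a->0: ok.
abb: 3b undefined. 3b->0: no, aa/bbb meet in 0. 3b->1: no, aaa/bbb meet in 1. 3b->2: ok.
All examples now run through 4 states with every (state, symbol) defined. Accept strings end in {0,1}, Reject strings end in {2,3}; accept={0,1}.

states=4 start=0 accept={0,1} delta: 0a->1 0b->2 1a->0 1b->3 2a->2 2b->3 3a->0 3b->2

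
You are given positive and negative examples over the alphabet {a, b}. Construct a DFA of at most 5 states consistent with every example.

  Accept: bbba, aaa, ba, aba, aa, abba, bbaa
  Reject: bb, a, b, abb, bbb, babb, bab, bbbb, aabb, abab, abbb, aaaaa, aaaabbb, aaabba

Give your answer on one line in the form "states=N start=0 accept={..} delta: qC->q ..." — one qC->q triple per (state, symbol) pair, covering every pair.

states=4 start=0 accept={2,3} delta: 0a->1 0b->1 1a->2 1b->1 2a->3 2b->0 3a->0 3b->2

Fold the examples into a partial DFA from state 0: repeatedly fix the first undefined (state, symbol) met by the shortest-then-alphabetical prefix, trying targets in increasing order and rejecting any under which an Accept and a Reject string meet in one state with the same remainder; add a state when all current targets are rejected. Accepting states are where Accept strings end.
a: 0a undefined. 0a->0: no, aaa/a meet in 0. Open state 1: 0a->1.
b: 0b undefined. 0b->0: no, bbba/a meet in 1. 0b->1: ok.
aa: 1a undefined. 1a->0: no, bbba/aaabba meet in 1 with "bba" left. 1a->1: no, bbba/aaabba meet in 1 with "bba" left. Open state 2: 1a->2.
ab: 1b undefined. 1b->0: no, aba/a meet in 1. 1b->1: ok.
aaa: 2a undefined. 2a->0: no, bbba/aaaaa meet in 2. 2a->1: no, bbba/aaabba meet in 2. 2a->2: no, bbba/aaaaa meet in 2. Open state 3: 2a->3.
aab: 2b undefined. 2b->0: ok.
aaaa: 3a undefined. 3a->0: ok.
aaab: 3b undefined. 3b->0: no, bbba/aaabba meet in 2. 3b->1: no, bbba/aaabba meet in 2. 3b->2: ok.
All examples now run through 4 states with every (state, symbol) defined. Accept strings end in {2,3}, Reject strings end in {0,1}; accept={2,3}.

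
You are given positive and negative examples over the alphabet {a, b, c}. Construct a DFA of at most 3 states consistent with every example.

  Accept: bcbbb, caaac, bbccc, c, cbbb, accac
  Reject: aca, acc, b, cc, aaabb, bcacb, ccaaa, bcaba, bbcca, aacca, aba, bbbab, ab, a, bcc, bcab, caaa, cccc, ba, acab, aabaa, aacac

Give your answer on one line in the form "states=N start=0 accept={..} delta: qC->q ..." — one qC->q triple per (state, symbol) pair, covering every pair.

states=3 start=0 accept={1} delta: 0a->0 0b->0 0c->1 1a->2 1b->1 1c->0 2a->0 2b->0 2c->0

Fold the examples into a partial DFA from state 0: repeatedly fix the first undefined (state, symbol) met by the shortest-then-alphabetical prefix, trying targets in increasing order and rejecting any under which an Accept and a Reject string meet in one state with the same remainder; add a state when all current targets are rejected. Accepting states are where Accept strings end.
a: 0a undefined. 0a->0: ok.
b: 0b undefined. 0b->0: ok.
c: 0c undefined. 0c->0: no, bcbbb/aca meet in 0. Open state 1: 0c->1.
ca: 1a undefined. 1a->0: no, caaac/aacac meet in 1. 1a->1: no, caaac/acc meet in 1 with "c" left. Open state 2: 1a->2.
cb: 1b undefined. 1b->0: no, bcbbb/b meet in 0. 1b->1: ok.
cc: 1c undefined. 1c->0: ok.
caa: 2a undefined. 2a->0: ok.
acab: 2b undefined. 2b->0: ok.
bcac: 2c undefined. 2c->0: ok.
All examples now run through 3 states with every (state, symbol) defined. Accept strings end in {1}, Reject strings end in {0,2}; accept={1}.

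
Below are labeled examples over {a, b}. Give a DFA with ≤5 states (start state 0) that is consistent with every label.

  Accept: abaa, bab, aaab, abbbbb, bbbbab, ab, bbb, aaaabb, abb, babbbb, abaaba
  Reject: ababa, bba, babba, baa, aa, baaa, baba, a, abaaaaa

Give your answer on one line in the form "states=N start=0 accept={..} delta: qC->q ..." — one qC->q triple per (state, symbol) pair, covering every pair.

Fold the examples into a partial DFA from state 0: repeatedly fix the first undefined (state, symbol) met by the shortest-then-alphabetical prefix, trying targets in increasing order and rejecting any under which an Accept and a Reject string meet in one state with the same remainder; add a state when all current targets are rejected. Accepting states are where Accept strings end.
a: 0a undefined. 0a->0: no, abaa/baa meet in 0 with "baa" left. Open state 1: 0a->1.
b: 0b undefined. 0b->0: ok.
aa: 1a undefined. 1a->0: no, bbb/baa meet in 0. 1a->1: ok.
ab: 1b undefined. 1b->0: no, abaa/ababa meet in 1. 1b->1: no, abaa/ababa meet in 1. Open state 2: 1b->2.
aba: 2a undefined. 2a->0: no, abaa/ababa meet in 1. 2a->1: no, abaa/ababa meet in 1. 2a->2: no, abaa/baba meet in 2. Open state 3: 2a->3.
abb: 2b undefined. 2b->0: ok.
abaa: 3a undefined. 3a->0: no, abaaba/bba meet in 1. 3a->1: no, abaa/bba meet in 1. 3a->2: no, abaaba/bba meet in 1. 3a->3: no, abaa/baba meet in 3. Open state 4: 3a->4.
abab: 3b undefined. 3b->0: ok.
abaaa: 4a undefined. 4a->0: ok.
abaab: 4b undefined. 4b->0: no, abaaba/ababa meet in 1. 4b->1: no, abaaba/ababa meet in 1. 4b->2: no, abaaba/baba meet in 3. 4b->3: ok.
All examples now run through 5 states with every (state, symbol) defined. Accept strings end in {0,2,4}, Reject strings end in {1,3}; accept={0,2,4}.

states=5 start=0 accept={0,2,4} delta: 0a->1 0b->0 1a->1 1b->2 2a->3 2b->0 3a->4 3b->0 4a->0 4b->3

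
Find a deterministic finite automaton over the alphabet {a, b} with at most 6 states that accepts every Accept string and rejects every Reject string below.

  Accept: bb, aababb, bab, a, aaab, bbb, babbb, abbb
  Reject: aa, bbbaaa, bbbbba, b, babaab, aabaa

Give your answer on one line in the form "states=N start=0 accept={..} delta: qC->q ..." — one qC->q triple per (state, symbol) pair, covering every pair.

states=4 start=0 accept={1,3} delta: 0a->1 0b->2 1a->0 1b->1 2a->2 2b->3 3a->1 3b->1

State merging on the prefix tree: take the shortest (then alphabetical) example prefix whose next move is undefined and point that move at state 0, else 1, else 2, ...; a target is out if some Accept/Reject pair would then sit in one state with the same input left (inseparable). If every existing state is out, open a new one.
a: 0a undefined. 0a->0: no, a/aa meet in 0. Open state 1: 0a->1.
b: 0b undefined. 0b->0: no, bb/b meet in 0. 0b->1: no, a/b meet in 1. Open state 2: 0b->2.
aa: 1a undefined. 1a->0: ok.
ab: 1b undefined. 1b->0: no, aaab/aa meet in 0. 1b->1: ok.
ba: 2a undefined. 2a->0: no, bab/b meet in 2. 2a->1: no, aababb/babaab meet in 1. 2a->2: ok.
bb: 2b undefined. 2b->0: no, bb/aa meet in 0. 2b->1: no, bb/babaab meet in 1. 2b->2: no, bb/bbbaaa meet in 2. Open state 3: 2b->3.
bbb: 3b undefined. 3b->0: no, aababb/aa meet in 0. 3b->1: ok.
baba: 3a undefined. 3a->0: no, aababb/babaab meet in 1. 3a->1: ok.
All examples now run through 4 states with every (state, symbol) defined. Accept strings end in {1,3}, Reject strings end in {0,2}; accept={1,3}.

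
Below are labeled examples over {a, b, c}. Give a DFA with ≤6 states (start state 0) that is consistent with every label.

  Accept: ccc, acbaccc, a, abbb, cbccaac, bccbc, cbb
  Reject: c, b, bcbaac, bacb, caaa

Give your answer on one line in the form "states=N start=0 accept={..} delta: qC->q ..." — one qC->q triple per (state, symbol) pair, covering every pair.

states=4 start=0 accept={0,3} delta: 0a->0 0b->1 0c->1 1a->1 1b->3 1c->2 2a->2 2b->1 2c->3 3a->2 3b->3 3c->3

Fold the examples into a partial DFA from state 0: repeatedly fix the first undefined (state, symbol) met by the shortest-then-alphabetical prefix, trying targets in increasing order and rejecting any under which an Accept and a Reject string meet in one state with the same remainder; add a state when all current targets are rejected. Accepting states are where Accept strings end.
a: 0a undefined. 0a->0: ok.
b: 0b undefined. 0b->0: no, a/b meet in 0. Open state 1: 0b->1.
c: 0c undefined. 0c->0: no, ccc/c meet in 0. 0c->1: ok.
ba: 1a undefined. 1a->0: no, a/caaa meet in 0. 1a->1: ok.
bc: 1c undefined. 1c->0: no, ccc/c meet in 1. 1c->1: no, ccc/c meet in 1. Open state 2: 1c->2.
cb: 1b undefined. 1b->0: no, abbb/c meet in 1. 1b->1: no, abbb/c meet in 1. 1b->2: no, abbb/bacb meet in 2 with "b" left. Open state 3: 1b->3.
bcb: 2b undefined. 2b->0: no, a/bacb meet in 0. 2b->1: ok.
bcc: 2c undefined. 2c->0: no, bccbc/bcbaac meet in 2. 2c->1: no, ccc/c meet in 1. 2c->2: no, ccc/bcbaac meet in 2. 2c->3: ok.
cbb: 3b undefined. 3b->0: no, bccbc/c meet in 1. 3b->1: no, abbb/c meet in 1. 3b->2: no, abbb/bcbaac meet in 2. 3b->3: ok.
cbc: 3c undefined. 3c->0: no, cbccaac/bcbaac meet in 2. 3c->1: no, bccbc/c meet in 1. 3c->2: no, bccbc/bcbaac meet in 2. 3c->3: ok.
acba: 3a undefined. 3a->0: no, cbccaac/c meet in 1. 3a->1: no, cbccaac/bcbaac meet in 2. 3a->2: ok.
cbccaa: 2a undefined. 2a->0: no, cbccaac/c meet in 1. 2a->1: no, cbccaac/bcbaac meet in 2. 2a->2: ok.
All examples now run through 4 states with every (state, symbol) defined. Accept strings end in {0,3}, Reject strings end in {1,2}; accept={0,3}.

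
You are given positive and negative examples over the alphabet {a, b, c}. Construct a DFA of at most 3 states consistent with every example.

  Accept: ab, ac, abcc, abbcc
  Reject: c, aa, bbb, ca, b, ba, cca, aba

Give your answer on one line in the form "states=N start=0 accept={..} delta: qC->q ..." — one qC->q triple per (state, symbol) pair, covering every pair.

State merging on the prefix tree: take the shortest (then alphabetical) example prefix whose next move is undefined and point that move at state 0, else 1, else 2, ...; a target is out if some Accept/Reject pair would then sit in one state with the same input left (inseparable). If every existing state is out, open a new one.
a: 0a undefined. 0a->0: no, ab/b meet in 0 with "b" left. Open state 1: 0a->1.
b: 0b undefined. 0b->0: ok.
c: 0c undefined. 0c->0: ok.
aa: 1a undefined. 1a->0: ok.
ab: 1b undefined. 1b->0: no, ab/c meet in 0. 1b->1: no, ab/ca meet in 1. Open state 2: 1b->2.
ac: 1c undefined. 1c->0: no, ac/c meet in 0. 1c->1: no, ac/ca meet in 1. 1c->2: ok.
aba: 2a undefined. 2a->0: ok.
abb: 2b undefined. 2b->0: no, abbcc/c meet in 0. 2b->1: ok.
abc: 2c undefined. 2c->0: no, abcc/c meet in 0. 2c->1: no, abbcc/ca meet in 1. 2c->2: ok.
All examples now run through 3 states with every (state, symbol) defined. Accept strings end in {2}, Reject strings end in {0,1}; accept={2}.

states=3 start=0 accept={2} delta: 0a->1 0b->0 0c->0 1a->0 1b->2 1c->2 2a->0 2b->1 2c->2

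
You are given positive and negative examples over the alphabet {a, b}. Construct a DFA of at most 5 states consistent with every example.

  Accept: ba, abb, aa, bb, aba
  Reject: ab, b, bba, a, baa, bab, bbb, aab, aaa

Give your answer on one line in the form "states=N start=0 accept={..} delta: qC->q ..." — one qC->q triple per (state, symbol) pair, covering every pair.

states=3 start=0 accept={0} delta: 0a->1 0b->2 1a->0 1b->2 2a->0 2b->0

Grow the machine one transition at a time. Run the examples from 0; the earliest place one falls off (shortest prefix, ties alphabetical) gets sent to the lowest-numbered state that keeps every Accept/Reject pair distinguishable — a pair clashes when both reach the same state with identical unread suffix — and to a fresh state only if none does.
a: 0a undefined. 0a->0: no, aa/a meet in 0. Open state 1: 0a->1.
b: 0b undefined. 0b->0: no, ba/bba meet in 1. 0b->1: no, abb/bbb meet in 1 with "bb" left. Open state 2: 0b->2.
aa: 1a undefined. 1a->0: ok.
ab: 1b undefined. 1b->0: no, abb/b meet in 2. 1b->1: no, abb/ab meet in 1. 1b->2: ok.
ba: 2a undefined. 2a->0: ok.
bb: 2b undefined. 2b->0: ok.
All examples now run through 3 states with every (state, symbol) defined. Accept strings end in {0}, Reject strings end in {1,2}; accept={0}.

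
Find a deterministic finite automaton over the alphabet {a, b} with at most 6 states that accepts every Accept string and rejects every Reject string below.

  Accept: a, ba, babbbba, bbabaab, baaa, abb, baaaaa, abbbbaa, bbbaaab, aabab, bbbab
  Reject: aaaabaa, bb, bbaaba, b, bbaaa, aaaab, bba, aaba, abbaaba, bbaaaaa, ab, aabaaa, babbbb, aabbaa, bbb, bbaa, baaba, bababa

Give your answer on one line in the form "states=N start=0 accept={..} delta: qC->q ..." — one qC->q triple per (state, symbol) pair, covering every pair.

states=6 start=0 accept={1,5} delta: 0a->1 0b->2 1a->1 1b->3 2a->1 2b->4 3a->3 3b->5 4a->3 4b->3 5a->3 5b->0

Fold the examples into a partial DFA from state 0: repeatedly fix the first undefined (state, symbol) met by the shortest-then-alphabetical prefix, trying targets in increasing order and rejecting any under which an Accept and a Reject string meet in one state with the same remainder; add a state when all current targets are rejected. Accepting states are where Accept strings end.
a: 0a undefined. 0a->0: no, ba/aaba meet in 0 with "ba" left. Open state 1: 0a->1.
b: 0b undefined. 0b->0: no, a/bba meet in 1. 0b->1: no, a/b meet in 1. Open state 2: 0b->2.
aa: 1a undefined. 1a->0: no, ba/aaba meet in 2 with "a" left. 1a->1: ok.
ab: 1b undefined. 1b->0: no, a/aaaabaa meet in 1. 1b->1: no, a/aaaabaa meet in 1. 1b->2: no, ba/aaba meet in 2 with "a" left. Open state 3: 1b->3.
ba: 2a undefined. 2a->0: no, ba/bababa meet in 0. 2a->1: ok.
bb: 2b undefined. 2b->0: no, a/bbaaa meet in 1. 2b->1: no, a/bb meet in 1. 2b->2: no, a/bbaaa meet in 1. 2b->3: no, abb/bbb meet in 3 with "b" left. Open state 4: 2b->4.
abb: 3b undefined. 3b->0: no, a/aabbaa meet in 1. 3b->1: no, a/babbbb meet in 1. 3b->2: no, a/aabbaa meet in 1. 3b->3: no, babbbba/aaba meet in 3 with "a" left. 3b->4: no, abb/bb meet in 4. Open state 5: 3b->5.
bba: 4a undefined. 4a->0: no, a/bbaaa meet in 1. 4a->1: no, a/bbaaa meet in 1. 4a->2: no, a/bbaaa meet in 1. 4a->3: ok.
bbb: 4b undefined. 4b->0: no, bbbaaab/aaaab meet in 3. 4b->1: no, a/bbb meet in 1. 4b->2: no, bbbaaab/aaaab meet in 3. 4b->3: ok.
aaba: 3a undefined. 3a->0: no, a/aaaabaa meet in 1. 3a->1: no, a/aaaabaa meet in 1. 3a->2: no, a/aaaabaa meet in 1. 3a->3: ok.
abba: 5a undefined. 5a->0: no, a/aabbaa meet in 1. 5a->1: no, a/bbaaba meet in 1. 5a->2: no, a/aabbaa meet in 1. 5a->3: ok.
abbb: 5b undefined. 5b->0: ok.
All examples now run through 6 states with every (state, symbol) defined. Accept strings end in {1,5}, Reject strings end in {2,3,4}; accept={1,5}.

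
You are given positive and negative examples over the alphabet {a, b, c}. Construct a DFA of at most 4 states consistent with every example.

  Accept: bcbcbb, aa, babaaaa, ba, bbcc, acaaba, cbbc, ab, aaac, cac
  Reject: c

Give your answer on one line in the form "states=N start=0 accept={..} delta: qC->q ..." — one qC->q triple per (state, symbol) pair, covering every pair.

Fold the examples into a partial DFA from state 0: repeatedly fix the first undefined (state, symbol) met by the shortest-then-alphabetical prefix, trying targets in increasing order and rejecting any under which an Accept and a Reject string meet in one state with the same remainder; add a state when all current targets are rejected. Accepting states are where Accept strings end.
a: 0a undefined. 0a->0: no, aaac/c meet in 0 with "c" left. Open state 1: 0a->1.
b: 0b undefined. 0b->0: ok.
c: 0c undefined. 0c->0: no, bcbcbb/c meet in 0. 0c->1: no, ba/c meet in 1. Open state 2: 0c->2.
aa: 1a undefined. 1a->0: ok.
ab: 1b undefined. 1b->0: ok.
ac: 1c undefined. 1c->0: ok.
ca: 2a undefined. 2a->0: no, cac/c meet in 2. 2a->1: ok.
cb: 2b undefined. 2b->0: no, cbbc/c meet in 2. 2b->1: no, cbbc/c meet in 2. 2b->2: ok.
bbcc: 2c undefined. 2c->0: ok.
All examples now run through 3 states with every (state, symbol) defined. Accept strings end in {0,1}, Reject strings end in {2}; accept={0,1}.

states=3 start=0 accept={0,1} delta: 0a->1 0b->0 0c->2 1a->0 1b->0 1c->0 2a->1 2b->2 2c->0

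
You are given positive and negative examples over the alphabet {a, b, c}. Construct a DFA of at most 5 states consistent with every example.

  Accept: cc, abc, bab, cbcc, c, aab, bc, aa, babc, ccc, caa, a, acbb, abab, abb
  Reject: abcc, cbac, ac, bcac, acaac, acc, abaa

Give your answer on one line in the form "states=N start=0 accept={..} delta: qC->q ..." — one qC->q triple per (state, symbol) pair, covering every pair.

Fold the examples into a partial DFA from state 0: repeatedly fix the first undefined (state, symbol) met by the shortest-then-alphabetical prefix, trying targets in increasing order and rejecting any under which an Accept and a Reject string meet in one state with the same remainder; add a state when all current targets are rejected. Accepting states are where Accept strings end.
a: 0a undefined. 0a->0: no, cc/acc meet in 0 with "cc" left. Open state 1: 0a->1.
b: 0b undefined. 0b->0: ok.
c: 0c undefined. 0c->0: ok.
aa: 1a undefined. 1a->0: ok.
ab: 1b undefined. 1b->0: no, cc/abcc meet in 0. 1b->1: no, abc/cbac meet in 1 with "c" left. Open state 2: 1b->2.
ac: 1c undefined. 1c->0: no, cc/cbac meet in 0. 1c->1: no, a/cbac meet in 1. 1c->2: no, abc/acc meet in 2 with "c" left. Open state 3: 1c->3.
aba: 2a undefined. 2a->0: no, a/abaa meet in 1. 2a->1: no, cc/abaa meet in 0. 2a->2: no, bab/abaa meet in 2. 2a->3: ok.
abb: 2b undefined. 2b->0: ok.
abc: 2c undefined. 2c->0: no, cc/abcc meet in 0. 2c->1: ok.
aca: 3a undefined. 3a->0: no, cc/abaa meet in 0. 3a->1: no, cc/acaac meet in 0. 3a->2: no, bab/abaa meet in 2. 3a->3: ok.
acb: 3b undefined. 3b->0: ok.
acc: 3c undefined. 3c->0: no, cc/acaac meet in 0. 3c->1: no, abc/acaac meet in 1. 3c->2: no, bab/acaac meet in 2. 3c->3: ok.
All examples now run through 4 states with every (state, symbol) defined. Accept strings end in {0,1,2}, Reject strings end in {3}; accept={0,1,2}.

states=4 start=0 accept={0,1,2} delta: 0a->1 0b->0 0c->0 1a->0 1b->2 1c->3 2a->3 2b->0 2c->1 3a->3 3b->0 3c->3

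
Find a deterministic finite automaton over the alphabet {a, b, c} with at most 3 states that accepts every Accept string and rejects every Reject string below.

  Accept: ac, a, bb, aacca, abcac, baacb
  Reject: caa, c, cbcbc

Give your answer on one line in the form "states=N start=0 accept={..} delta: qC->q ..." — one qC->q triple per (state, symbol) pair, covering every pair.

states=3 start=0 accept={0,1} delta: 0a->1 0b->0 0c->2 1a->0 1b->0 1c->0 2a->2 2b->0 2c->0

Fold the examples into a partial DFA from state 0: repeatedly fix the first undefined (state, symbol) met by the shortest-then-alphabetical prefix, trying targets in increasing order and rejecting any under which an Accept and a Reject string meet in one state with the same remainder; add a state when all current targets are rejected. Accepting states are where Accept strings end.
a: 0a undefined. 0a->0: no, ac/c meet in 0 with "c" left. Open state 1: 0a->1.
b: 0b undefined. 0b->0: ok.
c: 0c undefined. 0c->0: no, bb/c meet in 0. 0c->1: no, a/c meet in 1. Open state 2: 0c->2.
aa: 1a undefined. 1a->0: ok.
ab: 1b undefined. 1b->0: ok.
ac: 1c undefined. 1c->0: ok.
ca: 2a undefined. 2a->0: no, a/caa meet in 1. 2a->1: no, ac/caa meet in 0. 2a->2: ok.
cb: 2b undefined. 2b->0: ok.
aacc: 2c undefined. 2c->0: ok.
All examples now run through 3 states with every (state, symbol) defined. Accept strings end in {0,1}, Reject strings end in {2}; accept={0,1}.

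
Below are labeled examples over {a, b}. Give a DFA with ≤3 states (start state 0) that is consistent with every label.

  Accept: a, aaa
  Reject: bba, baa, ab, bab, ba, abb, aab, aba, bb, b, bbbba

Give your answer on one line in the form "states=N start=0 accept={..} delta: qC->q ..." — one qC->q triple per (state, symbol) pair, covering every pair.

states=2 start=0 accept={0} delta: 0a->0 0b->1 1a->1 1b->1

Fold the examples into a partial DFA from state 0: repeatedly fix the first undefined (state, symbol) met by the shortest-then-alphabetical prefix, trying targets in increasing order and rejecting any under which an Accept and a Reject string meet in one state with the same remainder; add a state when all current targets are rejected. Accepting states are where Accept strings end.
a: 0a undefined. 0a->0: ok.
b: 0b undefined. 0b->0: no, a/bba meet in 0. Open state 1: 0b->1.
ba: 1a undefined. 1a->0: no, a/baa meet in 0. 1a->1: ok.
bb: 1b undefined. 1b->0: no, a/bba meet in 0. 1b->1: ok.
All examples now run through 2 states with every (state, symbol) defined. Accept strings end in {0}, Reject strings end in {1}; accept={0}.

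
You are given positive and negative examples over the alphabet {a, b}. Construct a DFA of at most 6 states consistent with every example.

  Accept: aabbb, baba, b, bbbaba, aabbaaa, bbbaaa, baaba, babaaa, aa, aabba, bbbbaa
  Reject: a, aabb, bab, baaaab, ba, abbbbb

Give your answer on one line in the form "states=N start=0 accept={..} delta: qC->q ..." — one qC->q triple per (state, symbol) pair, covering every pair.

states=5 start=0 accept={0,2} delta: 0a->1 0b->0 1a->2 1b->1 2a->2 2b->3 3a->0 3b->4 4a->0 4b->0

State merging on the prefix tree: take the shortest (then alphabetical) example prefix whose next move is undefined and point that move at state 0, else 1, else 2, ...; a target is out if some Accept/Reject pair would then sit in one state with the same input left (inseparable). If every existing state is out, open a new one.
a: 0a undefined. 0a->0: no, aa/a meet in 0. Open state 1: 0a->1.
b: 0b undefined. 0b->0: ok.
aa: 1a undefined. 1a->0: no, aabbb/aabb meet in 0. 1a->1: no, bbbaaa/a meet in 1. Open state 2: 1a->2.
ab: 1b undefined. 1b->0: no, baba/a meet in 1. 1b->1: ok.
aab: 2b undefined. 2b->0: no, aabbb/aabb meet in 0. 2b->1: no, aabbb/a meet in 1. 2b->2: no, aabbb/aabb meet in 2. Open state 3: 2b->3.
aabb: 3b undefined. 3b->0: no, aabbb/aabb meet in 0. 3b->1: no, aabbb/a meet in 1. 3b->2: no, baba/aabb meet in 2. 3b->3: no, aabbb/aabb meet in 3. Open state 4: 3b->4.
baaa: 2a undefined. 2a->0: no, babaaa/a meet in 1. 2a->1: no, bbbaaa/a meet in 1. 2a->2: ok.
aabba: 4a undefined. 4a->0: ok.
aabbb: 4b undefined. 4b->0: ok.
baaba: 3a undefined. 3a->0: ok.
All examples now run through 5 states with every (state, symbol) defined. Accept strings end in {0,2}, Reject strings end in {1,3,4}; accept={0,2}.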